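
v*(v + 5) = v^2 + 5*v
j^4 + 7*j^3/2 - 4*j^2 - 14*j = j*(j - 2)*(j + 2)*(j + 7/2)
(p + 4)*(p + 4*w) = p^2 + 4*p*w + 4*p + 16*w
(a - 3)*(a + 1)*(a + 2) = a^3 - 7*a - 6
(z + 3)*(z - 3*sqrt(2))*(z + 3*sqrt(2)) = z^3 + 3*z^2 - 18*z - 54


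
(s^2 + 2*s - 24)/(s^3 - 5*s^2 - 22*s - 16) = (-s^2 - 2*s + 24)/(-s^3 + 5*s^2 + 22*s + 16)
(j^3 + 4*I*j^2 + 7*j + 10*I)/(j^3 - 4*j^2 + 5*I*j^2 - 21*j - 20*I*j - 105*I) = (j^2 - I*j + 2)/(j^2 - 4*j - 21)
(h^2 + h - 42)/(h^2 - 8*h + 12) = (h + 7)/(h - 2)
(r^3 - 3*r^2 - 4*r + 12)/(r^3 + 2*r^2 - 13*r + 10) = (r^2 - r - 6)/(r^2 + 4*r - 5)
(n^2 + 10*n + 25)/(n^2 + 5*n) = (n + 5)/n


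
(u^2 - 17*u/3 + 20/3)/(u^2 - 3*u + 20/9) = 3*(u - 4)/(3*u - 4)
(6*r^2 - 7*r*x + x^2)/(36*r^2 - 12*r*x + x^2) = (-r + x)/(-6*r + x)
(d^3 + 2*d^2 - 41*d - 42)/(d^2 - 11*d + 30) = (d^2 + 8*d + 7)/(d - 5)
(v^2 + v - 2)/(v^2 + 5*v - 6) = (v + 2)/(v + 6)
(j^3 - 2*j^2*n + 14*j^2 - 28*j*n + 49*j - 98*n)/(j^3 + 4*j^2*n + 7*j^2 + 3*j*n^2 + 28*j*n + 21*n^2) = (j^2 - 2*j*n + 7*j - 14*n)/(j^2 + 4*j*n + 3*n^2)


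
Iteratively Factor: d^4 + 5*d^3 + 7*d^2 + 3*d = (d)*(d^3 + 5*d^2 + 7*d + 3) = d*(d + 1)*(d^2 + 4*d + 3) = d*(d + 1)*(d + 3)*(d + 1)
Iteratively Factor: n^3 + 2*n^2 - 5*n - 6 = (n + 1)*(n^2 + n - 6) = (n + 1)*(n + 3)*(n - 2)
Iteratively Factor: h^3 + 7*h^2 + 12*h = (h)*(h^2 + 7*h + 12) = h*(h + 3)*(h + 4)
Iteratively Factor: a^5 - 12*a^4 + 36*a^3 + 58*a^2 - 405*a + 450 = (a - 5)*(a^4 - 7*a^3 + a^2 + 63*a - 90) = (a - 5)^2*(a^3 - 2*a^2 - 9*a + 18) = (a - 5)^2*(a - 3)*(a^2 + a - 6) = (a - 5)^2*(a - 3)*(a + 3)*(a - 2)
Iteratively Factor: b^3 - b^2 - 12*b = (b)*(b^2 - b - 12) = b*(b - 4)*(b + 3)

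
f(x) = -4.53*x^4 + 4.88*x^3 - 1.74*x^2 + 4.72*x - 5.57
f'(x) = -18.12*x^3 + 14.64*x^2 - 3.48*x + 4.72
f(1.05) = -2.39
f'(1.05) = -3.77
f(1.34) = -5.23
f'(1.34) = -17.25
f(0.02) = -5.48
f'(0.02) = 4.66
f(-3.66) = -1098.28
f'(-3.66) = 1101.95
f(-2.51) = -285.35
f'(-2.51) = 392.22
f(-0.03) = -5.71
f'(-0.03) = 4.84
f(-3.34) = -786.32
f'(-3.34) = 854.81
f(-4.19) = -1811.09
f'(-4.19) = 1609.23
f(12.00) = -85700.93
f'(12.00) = -29240.24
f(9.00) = -26267.84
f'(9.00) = -12050.24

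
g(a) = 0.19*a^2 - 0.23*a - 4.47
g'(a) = 0.38*a - 0.23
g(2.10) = -4.12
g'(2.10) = 0.57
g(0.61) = -4.54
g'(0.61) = 0.00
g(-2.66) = -2.51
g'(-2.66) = -1.24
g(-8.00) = 9.53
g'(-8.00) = -3.27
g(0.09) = -4.49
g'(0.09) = -0.20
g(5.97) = 0.93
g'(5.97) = 2.04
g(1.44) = -4.41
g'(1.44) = 0.32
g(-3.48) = -1.37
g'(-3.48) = -1.55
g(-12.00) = 25.65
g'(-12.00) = -4.79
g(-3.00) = -2.07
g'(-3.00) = -1.37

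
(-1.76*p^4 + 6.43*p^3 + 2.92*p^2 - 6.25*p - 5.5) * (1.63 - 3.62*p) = 6.3712*p^5 - 26.1454*p^4 - 0.089500000000001*p^3 + 27.3846*p^2 + 9.7225*p - 8.965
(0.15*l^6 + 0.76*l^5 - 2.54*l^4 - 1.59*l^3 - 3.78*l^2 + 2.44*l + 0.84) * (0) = 0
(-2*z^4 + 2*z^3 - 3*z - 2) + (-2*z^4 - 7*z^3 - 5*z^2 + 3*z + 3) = -4*z^4 - 5*z^3 - 5*z^2 + 1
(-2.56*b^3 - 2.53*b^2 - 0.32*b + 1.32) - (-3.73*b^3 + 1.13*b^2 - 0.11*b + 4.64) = 1.17*b^3 - 3.66*b^2 - 0.21*b - 3.32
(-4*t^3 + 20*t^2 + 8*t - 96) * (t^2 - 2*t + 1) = -4*t^5 + 28*t^4 - 36*t^3 - 92*t^2 + 200*t - 96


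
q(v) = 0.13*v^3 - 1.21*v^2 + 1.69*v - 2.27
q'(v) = 0.39*v^2 - 2.42*v + 1.69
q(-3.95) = -35.84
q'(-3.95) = 17.33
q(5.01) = -7.83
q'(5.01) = -0.65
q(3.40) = -5.40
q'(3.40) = -2.03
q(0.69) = -1.64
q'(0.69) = 0.21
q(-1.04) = -5.48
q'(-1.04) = 4.63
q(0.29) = -1.88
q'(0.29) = 1.02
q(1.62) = -2.16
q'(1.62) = -1.21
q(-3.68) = -31.35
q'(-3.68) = 15.88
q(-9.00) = -210.26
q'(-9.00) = 55.06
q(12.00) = 68.41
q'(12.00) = 28.81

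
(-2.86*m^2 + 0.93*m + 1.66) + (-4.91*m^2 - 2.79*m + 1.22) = -7.77*m^2 - 1.86*m + 2.88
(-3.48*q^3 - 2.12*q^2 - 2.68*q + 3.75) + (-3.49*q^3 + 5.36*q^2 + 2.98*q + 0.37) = -6.97*q^3 + 3.24*q^2 + 0.3*q + 4.12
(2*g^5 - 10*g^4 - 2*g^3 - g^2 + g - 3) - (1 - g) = 2*g^5 - 10*g^4 - 2*g^3 - g^2 + 2*g - 4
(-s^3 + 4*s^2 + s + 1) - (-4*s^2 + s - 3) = -s^3 + 8*s^2 + 4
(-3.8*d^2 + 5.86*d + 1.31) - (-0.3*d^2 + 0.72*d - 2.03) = -3.5*d^2 + 5.14*d + 3.34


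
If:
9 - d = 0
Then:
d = 9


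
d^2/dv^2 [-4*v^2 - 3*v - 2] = -8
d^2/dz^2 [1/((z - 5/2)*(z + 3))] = 4*(4*(z + 3)^2 + 2*(z + 3)*(2*z - 5) + (2*z - 5)^2)/((z + 3)^3*(2*z - 5)^3)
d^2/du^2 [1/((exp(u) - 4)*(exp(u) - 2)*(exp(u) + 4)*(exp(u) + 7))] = (16*exp(7*u) + 115*exp(6*u) - 135*exp(5*u) - 1570*exp(4*u) - 784*exp(3*u) - 2880*exp(2*u) + 33280*exp(u) + 17920)*exp(u)/(exp(12*u) + 15*exp(11*u) - 15*exp(10*u) - 1015*exp(9*u) - 1278*exp(8*u) + 28620*exp(7*u) + 40680*exp(6*u) - 429120*exp(5*u) - 358272*exp(4*u) + 3466240*exp(3*u) - 215040*exp(2*u) - 12042240*exp(u) + 11239424)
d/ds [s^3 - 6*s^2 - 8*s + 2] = 3*s^2 - 12*s - 8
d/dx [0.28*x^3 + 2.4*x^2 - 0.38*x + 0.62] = 0.84*x^2 + 4.8*x - 0.38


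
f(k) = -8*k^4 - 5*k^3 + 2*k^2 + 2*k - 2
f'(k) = -32*k^3 - 15*k^2 + 4*k + 2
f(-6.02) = -9357.66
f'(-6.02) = 6415.66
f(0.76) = -4.19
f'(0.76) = -17.67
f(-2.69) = -314.47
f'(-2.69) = 505.58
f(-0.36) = -2.36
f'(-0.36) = 0.11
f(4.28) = -3033.33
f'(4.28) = -2764.54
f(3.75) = -1812.08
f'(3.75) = -1881.44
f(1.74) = -92.14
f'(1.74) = -205.03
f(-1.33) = -14.39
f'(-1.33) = 45.43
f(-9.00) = -48701.00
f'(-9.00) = 22079.00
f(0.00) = -2.00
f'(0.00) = 2.00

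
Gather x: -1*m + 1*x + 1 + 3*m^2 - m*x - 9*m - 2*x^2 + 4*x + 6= 3*m^2 - 10*m - 2*x^2 + x*(5 - m) + 7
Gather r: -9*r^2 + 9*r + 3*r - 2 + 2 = -9*r^2 + 12*r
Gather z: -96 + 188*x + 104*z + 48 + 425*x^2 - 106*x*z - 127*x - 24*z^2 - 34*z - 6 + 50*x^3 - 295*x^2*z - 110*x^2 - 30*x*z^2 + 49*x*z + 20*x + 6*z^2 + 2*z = 50*x^3 + 315*x^2 + 81*x + z^2*(-30*x - 18) + z*(-295*x^2 - 57*x + 72) - 54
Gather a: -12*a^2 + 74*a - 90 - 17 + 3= -12*a^2 + 74*a - 104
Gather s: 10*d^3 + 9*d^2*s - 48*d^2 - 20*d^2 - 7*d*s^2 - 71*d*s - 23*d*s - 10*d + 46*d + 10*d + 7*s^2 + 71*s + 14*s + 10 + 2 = 10*d^3 - 68*d^2 + 46*d + s^2*(7 - 7*d) + s*(9*d^2 - 94*d + 85) + 12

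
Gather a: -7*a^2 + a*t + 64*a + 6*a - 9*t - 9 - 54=-7*a^2 + a*(t + 70) - 9*t - 63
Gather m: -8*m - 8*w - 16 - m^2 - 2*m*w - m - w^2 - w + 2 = -m^2 + m*(-2*w - 9) - w^2 - 9*w - 14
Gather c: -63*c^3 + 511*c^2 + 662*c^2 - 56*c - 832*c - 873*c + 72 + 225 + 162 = -63*c^3 + 1173*c^2 - 1761*c + 459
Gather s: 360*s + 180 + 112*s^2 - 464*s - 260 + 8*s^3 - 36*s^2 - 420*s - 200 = 8*s^3 + 76*s^2 - 524*s - 280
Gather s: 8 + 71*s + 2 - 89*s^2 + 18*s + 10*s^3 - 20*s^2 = 10*s^3 - 109*s^2 + 89*s + 10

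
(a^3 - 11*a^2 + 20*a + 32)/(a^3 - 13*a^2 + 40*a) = (a^2 - 3*a - 4)/(a*(a - 5))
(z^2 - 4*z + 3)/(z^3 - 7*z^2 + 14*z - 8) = (z - 3)/(z^2 - 6*z + 8)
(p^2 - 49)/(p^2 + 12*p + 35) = (p - 7)/(p + 5)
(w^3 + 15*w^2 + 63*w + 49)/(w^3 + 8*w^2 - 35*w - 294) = (w + 1)/(w - 6)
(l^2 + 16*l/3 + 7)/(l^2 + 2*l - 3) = (l + 7/3)/(l - 1)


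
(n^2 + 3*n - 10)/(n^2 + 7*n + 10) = (n - 2)/(n + 2)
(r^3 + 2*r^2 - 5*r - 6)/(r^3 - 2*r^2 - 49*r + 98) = (r^2 + 4*r + 3)/(r^2 - 49)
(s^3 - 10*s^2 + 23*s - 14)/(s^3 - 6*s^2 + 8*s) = (s^2 - 8*s + 7)/(s*(s - 4))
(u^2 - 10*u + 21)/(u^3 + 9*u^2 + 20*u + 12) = (u^2 - 10*u + 21)/(u^3 + 9*u^2 + 20*u + 12)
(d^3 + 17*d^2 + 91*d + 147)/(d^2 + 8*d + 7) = (d^2 + 10*d + 21)/(d + 1)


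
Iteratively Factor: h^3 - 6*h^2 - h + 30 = (h - 3)*(h^2 - 3*h - 10) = (h - 3)*(h + 2)*(h - 5)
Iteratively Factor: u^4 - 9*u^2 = (u + 3)*(u^3 - 3*u^2) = u*(u + 3)*(u^2 - 3*u) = u*(u - 3)*(u + 3)*(u)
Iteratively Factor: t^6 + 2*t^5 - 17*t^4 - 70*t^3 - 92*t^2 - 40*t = (t - 5)*(t^5 + 7*t^4 + 18*t^3 + 20*t^2 + 8*t) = t*(t - 5)*(t^4 + 7*t^3 + 18*t^2 + 20*t + 8) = t*(t - 5)*(t + 1)*(t^3 + 6*t^2 + 12*t + 8) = t*(t - 5)*(t + 1)*(t + 2)*(t^2 + 4*t + 4) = t*(t - 5)*(t + 1)*(t + 2)^2*(t + 2)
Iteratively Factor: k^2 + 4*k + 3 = (k + 1)*(k + 3)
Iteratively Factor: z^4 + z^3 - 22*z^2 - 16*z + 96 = (z - 2)*(z^3 + 3*z^2 - 16*z - 48) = (z - 2)*(z + 3)*(z^2 - 16) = (z - 2)*(z + 3)*(z + 4)*(z - 4)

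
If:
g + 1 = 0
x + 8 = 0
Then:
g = -1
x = -8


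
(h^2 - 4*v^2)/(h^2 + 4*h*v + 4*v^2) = (h - 2*v)/(h + 2*v)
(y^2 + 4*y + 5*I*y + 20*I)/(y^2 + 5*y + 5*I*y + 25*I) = (y + 4)/(y + 5)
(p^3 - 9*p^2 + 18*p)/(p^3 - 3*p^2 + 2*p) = (p^2 - 9*p + 18)/(p^2 - 3*p + 2)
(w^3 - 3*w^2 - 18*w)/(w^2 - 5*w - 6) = w*(w + 3)/(w + 1)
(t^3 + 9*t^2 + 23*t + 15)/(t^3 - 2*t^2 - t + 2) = (t^2 + 8*t + 15)/(t^2 - 3*t + 2)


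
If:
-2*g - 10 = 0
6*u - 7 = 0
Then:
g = -5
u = 7/6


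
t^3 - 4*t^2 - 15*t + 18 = (t - 6)*(t - 1)*(t + 3)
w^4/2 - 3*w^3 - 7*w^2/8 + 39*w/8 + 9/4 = (w/2 + 1/2)*(w - 6)*(w - 3/2)*(w + 1/2)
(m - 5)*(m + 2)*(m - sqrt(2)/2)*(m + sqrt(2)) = m^4 - 3*m^3 + sqrt(2)*m^3/2 - 11*m^2 - 3*sqrt(2)*m^2/2 - 5*sqrt(2)*m + 3*m + 10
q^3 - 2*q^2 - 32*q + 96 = (q - 4)^2*(q + 6)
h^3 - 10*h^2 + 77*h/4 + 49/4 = (h - 7)*(h - 7/2)*(h + 1/2)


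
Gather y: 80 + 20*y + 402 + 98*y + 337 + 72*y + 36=190*y + 855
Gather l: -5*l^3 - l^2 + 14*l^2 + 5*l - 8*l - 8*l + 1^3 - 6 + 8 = -5*l^3 + 13*l^2 - 11*l + 3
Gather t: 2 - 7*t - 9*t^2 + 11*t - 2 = -9*t^2 + 4*t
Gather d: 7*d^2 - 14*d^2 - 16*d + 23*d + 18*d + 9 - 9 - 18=-7*d^2 + 25*d - 18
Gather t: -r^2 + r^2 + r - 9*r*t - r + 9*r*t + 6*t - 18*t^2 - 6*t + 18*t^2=0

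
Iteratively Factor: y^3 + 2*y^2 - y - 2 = (y - 1)*(y^2 + 3*y + 2) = (y - 1)*(y + 1)*(y + 2)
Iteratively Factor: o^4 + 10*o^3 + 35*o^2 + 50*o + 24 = (o + 1)*(o^3 + 9*o^2 + 26*o + 24) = (o + 1)*(o + 2)*(o^2 + 7*o + 12) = (o + 1)*(o + 2)*(o + 4)*(o + 3)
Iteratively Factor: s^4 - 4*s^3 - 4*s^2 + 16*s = (s + 2)*(s^3 - 6*s^2 + 8*s) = s*(s + 2)*(s^2 - 6*s + 8) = s*(s - 4)*(s + 2)*(s - 2)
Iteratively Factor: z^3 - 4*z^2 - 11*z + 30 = (z + 3)*(z^2 - 7*z + 10) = (z - 2)*(z + 3)*(z - 5)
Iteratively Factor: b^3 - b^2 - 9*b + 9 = (b - 3)*(b^2 + 2*b - 3) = (b - 3)*(b - 1)*(b + 3)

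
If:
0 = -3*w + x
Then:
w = x/3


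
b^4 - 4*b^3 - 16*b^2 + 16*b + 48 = (b - 6)*(b - 2)*(b + 2)^2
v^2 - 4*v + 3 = (v - 3)*(v - 1)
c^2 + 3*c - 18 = (c - 3)*(c + 6)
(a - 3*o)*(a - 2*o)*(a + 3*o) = a^3 - 2*a^2*o - 9*a*o^2 + 18*o^3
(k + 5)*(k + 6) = k^2 + 11*k + 30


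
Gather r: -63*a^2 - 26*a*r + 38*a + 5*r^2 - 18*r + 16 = -63*a^2 + 38*a + 5*r^2 + r*(-26*a - 18) + 16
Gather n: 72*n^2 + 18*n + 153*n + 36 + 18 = 72*n^2 + 171*n + 54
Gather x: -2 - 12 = -14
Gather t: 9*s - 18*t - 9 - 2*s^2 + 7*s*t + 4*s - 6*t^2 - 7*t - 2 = -2*s^2 + 13*s - 6*t^2 + t*(7*s - 25) - 11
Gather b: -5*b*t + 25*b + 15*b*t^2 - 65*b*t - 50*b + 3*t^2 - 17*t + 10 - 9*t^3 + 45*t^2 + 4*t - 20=b*(15*t^2 - 70*t - 25) - 9*t^3 + 48*t^2 - 13*t - 10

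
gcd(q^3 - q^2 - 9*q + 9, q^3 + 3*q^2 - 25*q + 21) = q^2 - 4*q + 3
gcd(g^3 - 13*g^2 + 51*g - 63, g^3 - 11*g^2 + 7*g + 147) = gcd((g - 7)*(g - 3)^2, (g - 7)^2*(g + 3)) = g - 7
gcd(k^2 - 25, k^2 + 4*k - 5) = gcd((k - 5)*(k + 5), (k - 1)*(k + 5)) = k + 5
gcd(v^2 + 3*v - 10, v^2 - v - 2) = v - 2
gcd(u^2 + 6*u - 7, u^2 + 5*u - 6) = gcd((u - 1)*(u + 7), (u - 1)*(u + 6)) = u - 1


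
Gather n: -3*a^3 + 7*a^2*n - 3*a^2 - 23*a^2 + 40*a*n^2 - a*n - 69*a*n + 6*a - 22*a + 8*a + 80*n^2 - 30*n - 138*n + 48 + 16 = -3*a^3 - 26*a^2 - 8*a + n^2*(40*a + 80) + n*(7*a^2 - 70*a - 168) + 64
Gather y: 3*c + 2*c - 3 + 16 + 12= 5*c + 25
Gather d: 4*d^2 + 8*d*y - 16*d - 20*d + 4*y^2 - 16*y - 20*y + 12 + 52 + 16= 4*d^2 + d*(8*y - 36) + 4*y^2 - 36*y + 80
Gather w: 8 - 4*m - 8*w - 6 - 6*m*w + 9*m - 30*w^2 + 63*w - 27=5*m - 30*w^2 + w*(55 - 6*m) - 25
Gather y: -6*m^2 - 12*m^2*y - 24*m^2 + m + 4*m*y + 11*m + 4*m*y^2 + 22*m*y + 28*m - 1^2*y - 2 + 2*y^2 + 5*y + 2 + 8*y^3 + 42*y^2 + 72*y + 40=-30*m^2 + 40*m + 8*y^3 + y^2*(4*m + 44) + y*(-12*m^2 + 26*m + 76) + 40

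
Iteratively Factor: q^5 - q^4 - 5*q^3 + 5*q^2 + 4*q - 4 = (q - 2)*(q^4 + q^3 - 3*q^2 - q + 2) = (q - 2)*(q - 1)*(q^3 + 2*q^2 - q - 2) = (q - 2)*(q - 1)^2*(q^2 + 3*q + 2) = (q - 2)*(q - 1)^2*(q + 2)*(q + 1)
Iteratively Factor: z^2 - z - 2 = (z - 2)*(z + 1)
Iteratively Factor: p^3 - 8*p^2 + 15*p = (p - 3)*(p^2 - 5*p) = p*(p - 3)*(p - 5)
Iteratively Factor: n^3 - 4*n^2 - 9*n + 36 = (n + 3)*(n^2 - 7*n + 12) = (n - 3)*(n + 3)*(n - 4)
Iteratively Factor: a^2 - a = (a - 1)*(a)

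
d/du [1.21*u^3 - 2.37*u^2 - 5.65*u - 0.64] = 3.63*u^2 - 4.74*u - 5.65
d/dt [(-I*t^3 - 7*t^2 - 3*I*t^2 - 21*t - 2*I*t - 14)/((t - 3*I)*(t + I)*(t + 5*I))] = (t^4*(10 + 3*I) + t^3*(42 - 22*I) + t^2*(-10 + 24*I) + t*(90 - 126*I) + 212 - 315*I)/(t^6 + 6*I*t^5 + 17*t^4 + 108*I*t^3 + 79*t^2 + 390*I*t - 225)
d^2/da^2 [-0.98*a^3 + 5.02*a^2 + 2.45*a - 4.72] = 10.04 - 5.88*a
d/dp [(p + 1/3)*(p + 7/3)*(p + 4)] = 3*p^2 + 40*p/3 + 103/9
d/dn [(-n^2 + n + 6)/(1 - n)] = (n^2 - 2*n + 7)/(n^2 - 2*n + 1)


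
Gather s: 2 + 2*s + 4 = 2*s + 6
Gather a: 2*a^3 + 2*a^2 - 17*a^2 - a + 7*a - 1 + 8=2*a^3 - 15*a^2 + 6*a + 7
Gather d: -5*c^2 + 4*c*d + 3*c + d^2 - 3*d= -5*c^2 + 3*c + d^2 + d*(4*c - 3)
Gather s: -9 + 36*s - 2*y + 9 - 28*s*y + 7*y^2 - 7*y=s*(36 - 28*y) + 7*y^2 - 9*y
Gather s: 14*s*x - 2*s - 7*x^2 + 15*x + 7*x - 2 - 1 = s*(14*x - 2) - 7*x^2 + 22*x - 3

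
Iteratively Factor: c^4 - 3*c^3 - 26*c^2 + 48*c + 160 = (c + 4)*(c^3 - 7*c^2 + 2*c + 40) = (c - 5)*(c + 4)*(c^2 - 2*c - 8) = (c - 5)*(c + 2)*(c + 4)*(c - 4)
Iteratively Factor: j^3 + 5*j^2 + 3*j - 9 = (j - 1)*(j^2 + 6*j + 9) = (j - 1)*(j + 3)*(j + 3)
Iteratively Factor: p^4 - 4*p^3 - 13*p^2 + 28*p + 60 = (p + 2)*(p^3 - 6*p^2 - p + 30) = (p + 2)^2*(p^2 - 8*p + 15) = (p - 5)*(p + 2)^2*(p - 3)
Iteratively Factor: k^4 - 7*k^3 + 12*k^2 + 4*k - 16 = (k + 1)*(k^3 - 8*k^2 + 20*k - 16) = (k - 2)*(k + 1)*(k^2 - 6*k + 8) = (k - 4)*(k - 2)*(k + 1)*(k - 2)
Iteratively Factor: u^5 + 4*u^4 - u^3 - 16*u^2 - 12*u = (u)*(u^4 + 4*u^3 - u^2 - 16*u - 12) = u*(u + 3)*(u^3 + u^2 - 4*u - 4) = u*(u - 2)*(u + 3)*(u^2 + 3*u + 2) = u*(u - 2)*(u + 2)*(u + 3)*(u + 1)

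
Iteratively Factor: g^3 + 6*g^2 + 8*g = (g + 2)*(g^2 + 4*g) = g*(g + 2)*(g + 4)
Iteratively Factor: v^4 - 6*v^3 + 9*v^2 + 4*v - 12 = (v + 1)*(v^3 - 7*v^2 + 16*v - 12) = (v - 2)*(v + 1)*(v^2 - 5*v + 6) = (v - 2)^2*(v + 1)*(v - 3)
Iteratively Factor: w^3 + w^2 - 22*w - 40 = (w + 2)*(w^2 - w - 20) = (w - 5)*(w + 2)*(w + 4)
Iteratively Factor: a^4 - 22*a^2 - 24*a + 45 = (a - 1)*(a^3 + a^2 - 21*a - 45) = (a - 1)*(a + 3)*(a^2 - 2*a - 15) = (a - 5)*(a - 1)*(a + 3)*(a + 3)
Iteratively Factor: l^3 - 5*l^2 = (l)*(l^2 - 5*l) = l^2*(l - 5)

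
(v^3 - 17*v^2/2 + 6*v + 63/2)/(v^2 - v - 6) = (2*v^2 - 11*v - 21)/(2*(v + 2))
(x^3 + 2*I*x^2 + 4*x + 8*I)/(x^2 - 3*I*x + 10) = (x^2 + 4)/(x - 5*I)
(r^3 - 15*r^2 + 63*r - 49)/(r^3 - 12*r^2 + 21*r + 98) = (r - 1)/(r + 2)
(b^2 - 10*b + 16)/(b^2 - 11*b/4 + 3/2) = 4*(b - 8)/(4*b - 3)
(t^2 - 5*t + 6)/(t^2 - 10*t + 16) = (t - 3)/(t - 8)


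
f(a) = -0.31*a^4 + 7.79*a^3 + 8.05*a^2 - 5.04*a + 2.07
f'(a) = -1.24*a^3 + 23.37*a^2 + 16.1*a - 5.04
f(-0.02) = 2.17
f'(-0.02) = -5.35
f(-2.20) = -38.09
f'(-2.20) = 85.85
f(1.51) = 38.02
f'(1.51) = 68.29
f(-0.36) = 4.56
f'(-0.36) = -7.75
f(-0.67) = 6.66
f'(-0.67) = -4.96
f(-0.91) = 7.24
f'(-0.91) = 0.60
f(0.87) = 8.73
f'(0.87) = 25.84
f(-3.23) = -193.92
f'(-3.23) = 228.56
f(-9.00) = -7013.34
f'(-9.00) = 2646.99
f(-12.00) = -18667.53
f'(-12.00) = 5309.76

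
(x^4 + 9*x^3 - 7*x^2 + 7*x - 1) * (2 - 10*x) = -10*x^5 - 88*x^4 + 88*x^3 - 84*x^2 + 24*x - 2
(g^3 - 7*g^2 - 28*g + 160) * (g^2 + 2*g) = g^5 - 5*g^4 - 42*g^3 + 104*g^2 + 320*g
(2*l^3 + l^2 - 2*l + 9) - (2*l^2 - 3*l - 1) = 2*l^3 - l^2 + l + 10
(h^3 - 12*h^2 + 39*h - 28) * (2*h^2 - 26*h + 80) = 2*h^5 - 50*h^4 + 470*h^3 - 2030*h^2 + 3848*h - 2240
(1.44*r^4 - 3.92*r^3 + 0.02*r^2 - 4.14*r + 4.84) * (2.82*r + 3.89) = 4.0608*r^5 - 5.4528*r^4 - 15.1924*r^3 - 11.597*r^2 - 2.4558*r + 18.8276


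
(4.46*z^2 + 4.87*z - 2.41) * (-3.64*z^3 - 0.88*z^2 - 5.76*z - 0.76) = -16.2344*z^5 - 21.6516*z^4 - 21.2028*z^3 - 29.32*z^2 + 10.1804*z + 1.8316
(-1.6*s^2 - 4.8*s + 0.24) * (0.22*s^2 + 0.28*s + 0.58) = -0.352*s^4 - 1.504*s^3 - 2.2192*s^2 - 2.7168*s + 0.1392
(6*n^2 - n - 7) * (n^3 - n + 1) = 6*n^5 - n^4 - 13*n^3 + 7*n^2 + 6*n - 7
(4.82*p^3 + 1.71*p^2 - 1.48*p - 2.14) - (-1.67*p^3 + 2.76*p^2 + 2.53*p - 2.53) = 6.49*p^3 - 1.05*p^2 - 4.01*p + 0.39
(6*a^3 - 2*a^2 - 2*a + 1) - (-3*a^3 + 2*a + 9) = 9*a^3 - 2*a^2 - 4*a - 8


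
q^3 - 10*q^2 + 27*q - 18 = (q - 6)*(q - 3)*(q - 1)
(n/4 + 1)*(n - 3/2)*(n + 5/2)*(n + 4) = n^4/4 + 9*n^3/4 + 81*n^2/16 - 7*n/2 - 15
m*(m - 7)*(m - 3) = m^3 - 10*m^2 + 21*m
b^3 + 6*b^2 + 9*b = b*(b + 3)^2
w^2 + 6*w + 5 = (w + 1)*(w + 5)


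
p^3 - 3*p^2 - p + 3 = (p - 3)*(p - 1)*(p + 1)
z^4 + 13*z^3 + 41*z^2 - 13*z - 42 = (z - 1)*(z + 1)*(z + 6)*(z + 7)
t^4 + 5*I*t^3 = t^3*(t + 5*I)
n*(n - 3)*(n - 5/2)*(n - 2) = n^4 - 15*n^3/2 + 37*n^2/2 - 15*n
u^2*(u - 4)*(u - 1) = u^4 - 5*u^3 + 4*u^2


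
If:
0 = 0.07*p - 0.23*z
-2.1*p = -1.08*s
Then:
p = 3.28571428571429*z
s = 6.38888888888889*z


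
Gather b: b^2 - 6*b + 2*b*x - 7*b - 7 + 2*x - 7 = b^2 + b*(2*x - 13) + 2*x - 14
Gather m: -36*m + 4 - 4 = -36*m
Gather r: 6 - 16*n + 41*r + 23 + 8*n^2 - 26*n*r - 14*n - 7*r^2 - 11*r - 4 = 8*n^2 - 30*n - 7*r^2 + r*(30 - 26*n) + 25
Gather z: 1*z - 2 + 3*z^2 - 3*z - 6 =3*z^2 - 2*z - 8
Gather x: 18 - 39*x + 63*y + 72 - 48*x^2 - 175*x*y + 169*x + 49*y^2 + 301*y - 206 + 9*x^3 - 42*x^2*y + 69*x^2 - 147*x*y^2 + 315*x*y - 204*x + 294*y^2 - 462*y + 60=9*x^3 + x^2*(21 - 42*y) + x*(-147*y^2 + 140*y - 74) + 343*y^2 - 98*y - 56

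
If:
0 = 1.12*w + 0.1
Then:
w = -0.09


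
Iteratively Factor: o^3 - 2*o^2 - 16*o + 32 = (o - 4)*(o^2 + 2*o - 8) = (o - 4)*(o + 4)*(o - 2)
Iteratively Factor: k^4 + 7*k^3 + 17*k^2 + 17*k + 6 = (k + 3)*(k^3 + 4*k^2 + 5*k + 2) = (k + 1)*(k + 3)*(k^2 + 3*k + 2) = (k + 1)*(k + 2)*(k + 3)*(k + 1)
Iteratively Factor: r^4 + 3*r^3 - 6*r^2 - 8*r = (r + 1)*(r^3 + 2*r^2 - 8*r) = r*(r + 1)*(r^2 + 2*r - 8) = r*(r - 2)*(r + 1)*(r + 4)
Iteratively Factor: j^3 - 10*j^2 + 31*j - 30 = (j - 3)*(j^2 - 7*j + 10) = (j - 5)*(j - 3)*(j - 2)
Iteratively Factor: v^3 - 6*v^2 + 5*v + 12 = (v - 3)*(v^2 - 3*v - 4) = (v - 4)*(v - 3)*(v + 1)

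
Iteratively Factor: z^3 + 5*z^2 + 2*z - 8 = (z + 4)*(z^2 + z - 2) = (z - 1)*(z + 4)*(z + 2)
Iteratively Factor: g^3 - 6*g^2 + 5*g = (g - 1)*(g^2 - 5*g) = g*(g - 1)*(g - 5)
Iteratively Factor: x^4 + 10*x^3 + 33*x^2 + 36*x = (x)*(x^3 + 10*x^2 + 33*x + 36) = x*(x + 3)*(x^2 + 7*x + 12) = x*(x + 3)^2*(x + 4)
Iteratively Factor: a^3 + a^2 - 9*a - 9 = (a + 1)*(a^2 - 9) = (a + 1)*(a + 3)*(a - 3)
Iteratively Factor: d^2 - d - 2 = (d - 2)*(d + 1)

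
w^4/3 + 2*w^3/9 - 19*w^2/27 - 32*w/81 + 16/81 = (w/3 + 1/3)*(w - 4/3)*(w - 1/3)*(w + 4/3)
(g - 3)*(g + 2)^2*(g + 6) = g^4 + 7*g^3 - 2*g^2 - 60*g - 72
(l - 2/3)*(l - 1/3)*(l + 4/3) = l^3 + l^2/3 - 10*l/9 + 8/27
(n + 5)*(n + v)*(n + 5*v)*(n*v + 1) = n^4*v + 6*n^3*v^2 + 5*n^3*v + n^3 + 5*n^2*v^3 + 30*n^2*v^2 + 6*n^2*v + 5*n^2 + 25*n*v^3 + 5*n*v^2 + 30*n*v + 25*v^2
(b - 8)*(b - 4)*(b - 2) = b^3 - 14*b^2 + 56*b - 64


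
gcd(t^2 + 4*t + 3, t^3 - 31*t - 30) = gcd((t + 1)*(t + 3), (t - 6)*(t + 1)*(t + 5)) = t + 1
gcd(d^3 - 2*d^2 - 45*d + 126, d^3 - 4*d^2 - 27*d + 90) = d^2 - 9*d + 18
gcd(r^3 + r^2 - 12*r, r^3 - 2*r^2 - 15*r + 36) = r^2 + r - 12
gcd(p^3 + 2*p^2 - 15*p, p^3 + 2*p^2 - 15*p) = p^3 + 2*p^2 - 15*p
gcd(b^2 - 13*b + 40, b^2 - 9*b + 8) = b - 8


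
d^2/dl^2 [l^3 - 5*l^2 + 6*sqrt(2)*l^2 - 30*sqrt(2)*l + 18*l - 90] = 6*l - 10 + 12*sqrt(2)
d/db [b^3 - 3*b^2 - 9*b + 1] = 3*b^2 - 6*b - 9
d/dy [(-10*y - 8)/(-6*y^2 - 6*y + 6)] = (5*y^2 + 5*y - (2*y + 1)*(5*y + 4) - 5)/(3*(y^2 + y - 1)^2)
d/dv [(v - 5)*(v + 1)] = 2*v - 4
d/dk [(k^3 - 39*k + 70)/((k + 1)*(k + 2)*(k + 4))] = (7*k^4 + 106*k^3 + 87*k^2 - 980*k - 1292)/(k^6 + 14*k^5 + 77*k^4 + 212*k^3 + 308*k^2 + 224*k + 64)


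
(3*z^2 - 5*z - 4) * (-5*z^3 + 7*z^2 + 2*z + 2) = -15*z^5 + 46*z^4 - 9*z^3 - 32*z^2 - 18*z - 8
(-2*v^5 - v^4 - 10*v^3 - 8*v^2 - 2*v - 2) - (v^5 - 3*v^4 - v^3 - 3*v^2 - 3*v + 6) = -3*v^5 + 2*v^4 - 9*v^3 - 5*v^2 + v - 8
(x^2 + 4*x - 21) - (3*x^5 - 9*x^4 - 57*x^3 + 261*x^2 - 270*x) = -3*x^5 + 9*x^4 + 57*x^3 - 260*x^2 + 274*x - 21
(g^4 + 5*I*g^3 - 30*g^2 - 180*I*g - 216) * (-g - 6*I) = -g^5 - 11*I*g^4 + 60*g^3 + 360*I*g^2 - 864*g + 1296*I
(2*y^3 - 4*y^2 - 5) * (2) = 4*y^3 - 8*y^2 - 10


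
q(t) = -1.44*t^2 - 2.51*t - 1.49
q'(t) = -2.88*t - 2.51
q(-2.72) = -5.32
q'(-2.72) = 5.32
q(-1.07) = -0.45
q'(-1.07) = 0.57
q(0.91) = -4.97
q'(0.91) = -5.13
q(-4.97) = -24.58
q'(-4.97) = 11.80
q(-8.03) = -74.19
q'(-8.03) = 20.62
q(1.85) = -11.06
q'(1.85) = -7.84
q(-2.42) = -3.85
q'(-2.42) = 4.46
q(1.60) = -9.19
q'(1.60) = -7.12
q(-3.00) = -6.92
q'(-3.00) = 6.13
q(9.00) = -140.72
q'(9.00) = -28.43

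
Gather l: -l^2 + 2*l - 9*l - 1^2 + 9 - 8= -l^2 - 7*l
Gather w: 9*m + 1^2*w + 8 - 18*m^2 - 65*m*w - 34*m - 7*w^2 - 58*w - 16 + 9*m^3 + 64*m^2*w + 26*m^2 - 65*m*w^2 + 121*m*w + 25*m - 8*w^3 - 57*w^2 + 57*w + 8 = 9*m^3 + 8*m^2 - 8*w^3 + w^2*(-65*m - 64) + w*(64*m^2 + 56*m)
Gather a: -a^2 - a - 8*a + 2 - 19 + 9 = -a^2 - 9*a - 8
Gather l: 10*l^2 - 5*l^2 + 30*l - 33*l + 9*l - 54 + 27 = 5*l^2 + 6*l - 27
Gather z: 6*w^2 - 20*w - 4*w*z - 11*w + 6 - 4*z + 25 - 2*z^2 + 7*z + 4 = 6*w^2 - 31*w - 2*z^2 + z*(3 - 4*w) + 35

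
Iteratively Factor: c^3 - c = (c)*(c^2 - 1) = c*(c - 1)*(c + 1)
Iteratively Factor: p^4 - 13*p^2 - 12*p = (p + 1)*(p^3 - p^2 - 12*p) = (p - 4)*(p + 1)*(p^2 + 3*p) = p*(p - 4)*(p + 1)*(p + 3)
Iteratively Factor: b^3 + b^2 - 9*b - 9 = (b + 1)*(b^2 - 9) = (b - 3)*(b + 1)*(b + 3)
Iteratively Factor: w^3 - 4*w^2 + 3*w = (w - 1)*(w^2 - 3*w) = w*(w - 1)*(w - 3)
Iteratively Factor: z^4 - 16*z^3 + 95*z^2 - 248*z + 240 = (z - 5)*(z^3 - 11*z^2 + 40*z - 48) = (z - 5)*(z - 4)*(z^2 - 7*z + 12) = (z - 5)*(z - 4)*(z - 3)*(z - 4)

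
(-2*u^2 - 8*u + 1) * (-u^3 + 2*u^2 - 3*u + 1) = 2*u^5 + 4*u^4 - 11*u^3 + 24*u^2 - 11*u + 1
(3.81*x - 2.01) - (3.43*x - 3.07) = 0.38*x + 1.06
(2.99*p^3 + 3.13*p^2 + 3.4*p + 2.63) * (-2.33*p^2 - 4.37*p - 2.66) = -6.9667*p^5 - 20.3592*p^4 - 29.5535*p^3 - 29.3117*p^2 - 20.5371*p - 6.9958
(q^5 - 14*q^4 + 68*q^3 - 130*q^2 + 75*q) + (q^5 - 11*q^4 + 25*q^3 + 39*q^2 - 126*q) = 2*q^5 - 25*q^4 + 93*q^3 - 91*q^2 - 51*q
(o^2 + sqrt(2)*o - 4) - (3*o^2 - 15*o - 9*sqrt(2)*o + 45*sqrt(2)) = -2*o^2 + 10*sqrt(2)*o + 15*o - 45*sqrt(2) - 4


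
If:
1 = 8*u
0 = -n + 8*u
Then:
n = 1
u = 1/8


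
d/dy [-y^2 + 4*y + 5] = 4 - 2*y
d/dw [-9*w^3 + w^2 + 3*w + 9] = -27*w^2 + 2*w + 3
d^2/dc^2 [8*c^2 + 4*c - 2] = 16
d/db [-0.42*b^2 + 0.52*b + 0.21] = 0.52 - 0.84*b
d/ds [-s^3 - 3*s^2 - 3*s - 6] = -3*s^2 - 6*s - 3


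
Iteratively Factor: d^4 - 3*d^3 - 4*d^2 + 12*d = (d + 2)*(d^3 - 5*d^2 + 6*d) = (d - 3)*(d + 2)*(d^2 - 2*d) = (d - 3)*(d - 2)*(d + 2)*(d)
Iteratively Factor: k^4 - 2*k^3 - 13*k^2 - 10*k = (k + 1)*(k^3 - 3*k^2 - 10*k) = (k - 5)*(k + 1)*(k^2 + 2*k) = k*(k - 5)*(k + 1)*(k + 2)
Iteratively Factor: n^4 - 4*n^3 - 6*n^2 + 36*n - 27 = (n - 3)*(n^3 - n^2 - 9*n + 9) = (n - 3)^2*(n^2 + 2*n - 3) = (n - 3)^2*(n + 3)*(n - 1)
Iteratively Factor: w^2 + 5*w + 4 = (w + 1)*(w + 4)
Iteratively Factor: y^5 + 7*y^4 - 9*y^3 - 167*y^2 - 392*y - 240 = (y + 1)*(y^4 + 6*y^3 - 15*y^2 - 152*y - 240) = (y + 1)*(y + 4)*(y^3 + 2*y^2 - 23*y - 60) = (y + 1)*(y + 3)*(y + 4)*(y^2 - y - 20) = (y - 5)*(y + 1)*(y + 3)*(y + 4)*(y + 4)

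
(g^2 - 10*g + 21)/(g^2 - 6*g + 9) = (g - 7)/(g - 3)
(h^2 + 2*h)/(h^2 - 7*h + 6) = h*(h + 2)/(h^2 - 7*h + 6)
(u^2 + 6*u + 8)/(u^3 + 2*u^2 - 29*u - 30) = (u^2 + 6*u + 8)/(u^3 + 2*u^2 - 29*u - 30)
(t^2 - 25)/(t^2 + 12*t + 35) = (t - 5)/(t + 7)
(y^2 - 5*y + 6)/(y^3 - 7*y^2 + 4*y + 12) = (y - 3)/(y^2 - 5*y - 6)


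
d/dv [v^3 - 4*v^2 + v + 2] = 3*v^2 - 8*v + 1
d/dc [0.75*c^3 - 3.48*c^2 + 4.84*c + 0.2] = 2.25*c^2 - 6.96*c + 4.84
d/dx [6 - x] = -1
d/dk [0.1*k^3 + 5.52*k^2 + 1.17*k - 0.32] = 0.3*k^2 + 11.04*k + 1.17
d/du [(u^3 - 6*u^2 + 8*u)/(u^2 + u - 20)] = (u^2 + 10*u - 10)/(u^2 + 10*u + 25)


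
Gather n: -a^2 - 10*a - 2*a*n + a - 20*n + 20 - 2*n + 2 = -a^2 - 9*a + n*(-2*a - 22) + 22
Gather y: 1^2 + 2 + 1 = 4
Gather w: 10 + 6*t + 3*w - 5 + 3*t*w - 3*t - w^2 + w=3*t - w^2 + w*(3*t + 4) + 5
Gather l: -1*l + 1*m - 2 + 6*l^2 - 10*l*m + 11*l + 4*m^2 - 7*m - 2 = 6*l^2 + l*(10 - 10*m) + 4*m^2 - 6*m - 4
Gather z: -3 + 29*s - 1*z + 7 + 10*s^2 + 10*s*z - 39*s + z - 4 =10*s^2 + 10*s*z - 10*s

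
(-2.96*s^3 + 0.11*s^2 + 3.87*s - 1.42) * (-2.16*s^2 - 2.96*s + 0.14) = 6.3936*s^5 + 8.524*s^4 - 9.0992*s^3 - 8.3726*s^2 + 4.745*s - 0.1988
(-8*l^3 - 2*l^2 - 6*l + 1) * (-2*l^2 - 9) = 16*l^5 + 4*l^4 + 84*l^3 + 16*l^2 + 54*l - 9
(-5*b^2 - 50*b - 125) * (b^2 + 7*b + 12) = -5*b^4 - 85*b^3 - 535*b^2 - 1475*b - 1500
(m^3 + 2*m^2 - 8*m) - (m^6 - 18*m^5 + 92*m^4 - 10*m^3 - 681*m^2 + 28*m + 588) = -m^6 + 18*m^5 - 92*m^4 + 11*m^3 + 683*m^2 - 36*m - 588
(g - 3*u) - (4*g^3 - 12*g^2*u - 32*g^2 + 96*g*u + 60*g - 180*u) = -4*g^3 + 12*g^2*u + 32*g^2 - 96*g*u - 59*g + 177*u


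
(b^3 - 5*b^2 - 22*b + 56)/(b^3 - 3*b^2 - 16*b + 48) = (b^2 - 9*b + 14)/(b^2 - 7*b + 12)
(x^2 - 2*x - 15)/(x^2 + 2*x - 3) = (x - 5)/(x - 1)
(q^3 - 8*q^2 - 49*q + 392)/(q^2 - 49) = q - 8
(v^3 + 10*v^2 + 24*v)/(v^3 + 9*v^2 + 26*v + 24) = v*(v + 6)/(v^2 + 5*v + 6)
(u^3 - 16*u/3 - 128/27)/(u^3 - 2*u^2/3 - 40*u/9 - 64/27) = (3*u + 4)/(3*u + 2)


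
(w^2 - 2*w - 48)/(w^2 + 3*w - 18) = (w - 8)/(w - 3)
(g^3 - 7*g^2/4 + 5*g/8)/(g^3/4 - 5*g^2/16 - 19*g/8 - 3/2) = 2*g*(-8*g^2 + 14*g - 5)/(-4*g^3 + 5*g^2 + 38*g + 24)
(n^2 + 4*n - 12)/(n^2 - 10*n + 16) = (n + 6)/(n - 8)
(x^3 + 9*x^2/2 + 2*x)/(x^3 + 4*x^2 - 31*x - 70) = x*(2*x^2 + 9*x + 4)/(2*(x^3 + 4*x^2 - 31*x - 70))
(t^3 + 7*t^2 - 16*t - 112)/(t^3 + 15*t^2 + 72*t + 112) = (t - 4)/(t + 4)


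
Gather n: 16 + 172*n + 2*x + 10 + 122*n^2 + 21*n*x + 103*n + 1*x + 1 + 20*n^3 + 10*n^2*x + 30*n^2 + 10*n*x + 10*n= 20*n^3 + n^2*(10*x + 152) + n*(31*x + 285) + 3*x + 27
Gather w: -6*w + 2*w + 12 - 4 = 8 - 4*w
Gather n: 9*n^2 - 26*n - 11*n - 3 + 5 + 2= 9*n^2 - 37*n + 4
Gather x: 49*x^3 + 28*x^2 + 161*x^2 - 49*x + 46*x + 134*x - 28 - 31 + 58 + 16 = 49*x^3 + 189*x^2 + 131*x + 15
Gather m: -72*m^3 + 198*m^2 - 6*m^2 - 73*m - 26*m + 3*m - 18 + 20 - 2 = -72*m^3 + 192*m^2 - 96*m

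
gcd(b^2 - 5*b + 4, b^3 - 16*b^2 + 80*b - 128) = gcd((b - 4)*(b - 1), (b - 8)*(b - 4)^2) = b - 4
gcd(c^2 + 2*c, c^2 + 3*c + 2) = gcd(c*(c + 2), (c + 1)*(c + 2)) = c + 2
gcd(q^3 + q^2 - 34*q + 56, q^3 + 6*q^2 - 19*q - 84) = q^2 + 3*q - 28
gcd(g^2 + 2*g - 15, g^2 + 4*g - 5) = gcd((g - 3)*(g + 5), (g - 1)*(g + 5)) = g + 5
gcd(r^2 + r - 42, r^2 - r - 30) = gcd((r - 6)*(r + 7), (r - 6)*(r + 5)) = r - 6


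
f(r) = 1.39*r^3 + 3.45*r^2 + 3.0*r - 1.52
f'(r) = 4.17*r^2 + 6.9*r + 3.0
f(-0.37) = -2.23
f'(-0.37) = 1.02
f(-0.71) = -2.41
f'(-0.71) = 0.20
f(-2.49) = -9.06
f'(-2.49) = 11.67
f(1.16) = 8.77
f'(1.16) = 16.62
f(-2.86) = -14.40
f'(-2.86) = 17.37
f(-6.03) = -198.93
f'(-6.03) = 113.02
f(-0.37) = -2.23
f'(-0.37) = 1.02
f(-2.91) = -15.29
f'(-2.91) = 18.23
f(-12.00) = -1942.64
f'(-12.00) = 520.68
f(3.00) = 76.06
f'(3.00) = 61.23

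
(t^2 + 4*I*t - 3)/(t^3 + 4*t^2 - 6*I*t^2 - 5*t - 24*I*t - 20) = (t^2 + 4*I*t - 3)/(t^3 + t^2*(4 - 6*I) + t*(-5 - 24*I) - 20)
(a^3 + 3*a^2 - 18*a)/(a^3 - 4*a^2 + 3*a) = (a + 6)/(a - 1)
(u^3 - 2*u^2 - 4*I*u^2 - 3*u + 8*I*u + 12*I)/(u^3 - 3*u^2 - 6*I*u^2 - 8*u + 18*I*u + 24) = (u + 1)/(u - 2*I)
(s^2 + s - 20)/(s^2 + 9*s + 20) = (s - 4)/(s + 4)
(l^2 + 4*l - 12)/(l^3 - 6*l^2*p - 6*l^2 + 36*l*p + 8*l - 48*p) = (-l - 6)/(-l^2 + 6*l*p + 4*l - 24*p)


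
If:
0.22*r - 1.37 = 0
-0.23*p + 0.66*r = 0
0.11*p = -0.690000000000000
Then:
No Solution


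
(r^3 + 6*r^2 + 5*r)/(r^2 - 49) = r*(r^2 + 6*r + 5)/(r^2 - 49)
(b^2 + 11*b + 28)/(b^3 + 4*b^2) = (b + 7)/b^2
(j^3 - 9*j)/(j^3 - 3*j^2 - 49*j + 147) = j*(j + 3)/(j^2 - 49)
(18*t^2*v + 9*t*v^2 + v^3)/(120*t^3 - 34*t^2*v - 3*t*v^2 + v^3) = v*(3*t + v)/(20*t^2 - 9*t*v + v^2)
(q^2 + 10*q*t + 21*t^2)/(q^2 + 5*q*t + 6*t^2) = (q + 7*t)/(q + 2*t)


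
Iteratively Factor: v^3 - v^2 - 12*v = (v + 3)*(v^2 - 4*v) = (v - 4)*(v + 3)*(v)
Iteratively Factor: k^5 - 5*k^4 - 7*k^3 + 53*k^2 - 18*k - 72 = (k - 2)*(k^4 - 3*k^3 - 13*k^2 + 27*k + 36) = (k - 4)*(k - 2)*(k^3 + k^2 - 9*k - 9) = (k - 4)*(k - 2)*(k + 3)*(k^2 - 2*k - 3) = (k - 4)*(k - 2)*(k + 1)*(k + 3)*(k - 3)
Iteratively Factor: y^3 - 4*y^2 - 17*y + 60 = (y - 5)*(y^2 + y - 12) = (y - 5)*(y + 4)*(y - 3)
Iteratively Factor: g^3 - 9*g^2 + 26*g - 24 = (g - 2)*(g^2 - 7*g + 12) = (g - 4)*(g - 2)*(g - 3)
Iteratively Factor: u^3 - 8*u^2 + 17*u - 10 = (u - 1)*(u^2 - 7*u + 10) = (u - 2)*(u - 1)*(u - 5)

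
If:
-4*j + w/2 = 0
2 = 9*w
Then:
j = 1/36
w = 2/9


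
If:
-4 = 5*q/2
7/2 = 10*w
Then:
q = -8/5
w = 7/20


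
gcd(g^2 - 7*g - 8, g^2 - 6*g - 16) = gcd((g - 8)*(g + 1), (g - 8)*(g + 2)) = g - 8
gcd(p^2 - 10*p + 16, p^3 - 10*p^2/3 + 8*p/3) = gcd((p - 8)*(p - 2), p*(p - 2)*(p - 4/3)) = p - 2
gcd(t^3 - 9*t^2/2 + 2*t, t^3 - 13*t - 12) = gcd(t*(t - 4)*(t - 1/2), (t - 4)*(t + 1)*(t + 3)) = t - 4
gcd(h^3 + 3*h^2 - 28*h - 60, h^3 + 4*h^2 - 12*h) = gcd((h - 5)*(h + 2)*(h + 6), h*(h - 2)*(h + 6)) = h + 6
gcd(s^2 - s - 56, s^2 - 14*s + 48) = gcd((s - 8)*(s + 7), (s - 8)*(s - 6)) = s - 8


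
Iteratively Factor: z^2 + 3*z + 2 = (z + 2)*(z + 1)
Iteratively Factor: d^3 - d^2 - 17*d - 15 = (d + 3)*(d^2 - 4*d - 5) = (d + 1)*(d + 3)*(d - 5)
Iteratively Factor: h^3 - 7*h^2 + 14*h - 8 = (h - 4)*(h^2 - 3*h + 2) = (h - 4)*(h - 2)*(h - 1)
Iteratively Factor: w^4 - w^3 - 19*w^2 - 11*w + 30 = (w - 5)*(w^3 + 4*w^2 + w - 6) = (w - 5)*(w - 1)*(w^2 + 5*w + 6) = (w - 5)*(w - 1)*(w + 2)*(w + 3)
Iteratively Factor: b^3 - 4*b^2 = (b - 4)*(b^2) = b*(b - 4)*(b)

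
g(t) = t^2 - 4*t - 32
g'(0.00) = -4.00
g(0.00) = -32.00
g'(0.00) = -4.00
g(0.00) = -32.00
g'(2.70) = 1.40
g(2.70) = -35.51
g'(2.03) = 0.06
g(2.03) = -36.00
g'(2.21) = 0.42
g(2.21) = -35.96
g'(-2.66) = -9.32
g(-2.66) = -14.28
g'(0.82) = -2.36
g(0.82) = -34.61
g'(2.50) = 1.00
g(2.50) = -35.75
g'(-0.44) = -4.88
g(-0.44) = -30.05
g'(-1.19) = -6.38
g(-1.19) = -25.82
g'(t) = 2*t - 4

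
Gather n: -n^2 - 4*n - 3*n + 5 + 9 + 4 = -n^2 - 7*n + 18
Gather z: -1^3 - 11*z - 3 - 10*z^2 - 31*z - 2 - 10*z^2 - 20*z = -20*z^2 - 62*z - 6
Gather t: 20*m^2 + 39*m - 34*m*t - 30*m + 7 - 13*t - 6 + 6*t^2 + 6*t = 20*m^2 + 9*m + 6*t^2 + t*(-34*m - 7) + 1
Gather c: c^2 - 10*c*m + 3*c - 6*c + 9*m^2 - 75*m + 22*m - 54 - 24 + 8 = c^2 + c*(-10*m - 3) + 9*m^2 - 53*m - 70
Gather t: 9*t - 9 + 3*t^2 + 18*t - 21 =3*t^2 + 27*t - 30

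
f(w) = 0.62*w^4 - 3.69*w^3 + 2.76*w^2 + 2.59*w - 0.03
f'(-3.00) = -180.56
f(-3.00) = 166.89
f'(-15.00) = -10940.96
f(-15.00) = 44423.37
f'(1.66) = -7.41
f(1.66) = -0.30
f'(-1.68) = -49.69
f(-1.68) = 25.84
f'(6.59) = 267.97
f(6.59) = 250.17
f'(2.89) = -14.05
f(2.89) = -15.31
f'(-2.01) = -73.37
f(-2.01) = 46.00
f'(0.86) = 0.73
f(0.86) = 2.23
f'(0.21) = 3.28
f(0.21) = 0.60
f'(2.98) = -13.64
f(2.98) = -16.56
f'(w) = 2.48*w^3 - 11.07*w^2 + 5.52*w + 2.59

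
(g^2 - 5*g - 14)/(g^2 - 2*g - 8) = (g - 7)/(g - 4)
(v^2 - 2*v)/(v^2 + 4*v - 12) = v/(v + 6)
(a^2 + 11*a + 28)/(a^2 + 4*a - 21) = (a + 4)/(a - 3)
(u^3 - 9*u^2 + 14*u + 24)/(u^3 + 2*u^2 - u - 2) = (u^2 - 10*u + 24)/(u^2 + u - 2)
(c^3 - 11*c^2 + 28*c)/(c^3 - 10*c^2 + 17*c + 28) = c/(c + 1)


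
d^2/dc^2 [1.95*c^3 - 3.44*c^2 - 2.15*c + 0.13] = 11.7*c - 6.88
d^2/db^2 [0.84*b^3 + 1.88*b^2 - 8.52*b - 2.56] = 5.04*b + 3.76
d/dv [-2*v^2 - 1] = -4*v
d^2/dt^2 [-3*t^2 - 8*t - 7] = -6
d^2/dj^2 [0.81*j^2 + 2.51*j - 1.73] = 1.62000000000000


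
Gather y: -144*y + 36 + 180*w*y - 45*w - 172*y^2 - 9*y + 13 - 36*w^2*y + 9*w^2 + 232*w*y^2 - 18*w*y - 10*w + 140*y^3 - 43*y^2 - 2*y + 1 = 9*w^2 - 55*w + 140*y^3 + y^2*(232*w - 215) + y*(-36*w^2 + 162*w - 155) + 50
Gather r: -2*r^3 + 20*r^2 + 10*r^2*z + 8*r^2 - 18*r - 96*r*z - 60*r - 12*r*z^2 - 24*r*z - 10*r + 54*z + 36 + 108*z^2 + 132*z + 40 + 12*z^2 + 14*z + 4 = -2*r^3 + r^2*(10*z + 28) + r*(-12*z^2 - 120*z - 88) + 120*z^2 + 200*z + 80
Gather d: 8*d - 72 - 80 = 8*d - 152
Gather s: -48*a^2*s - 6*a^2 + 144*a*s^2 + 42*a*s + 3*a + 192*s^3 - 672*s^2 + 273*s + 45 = -6*a^2 + 3*a + 192*s^3 + s^2*(144*a - 672) + s*(-48*a^2 + 42*a + 273) + 45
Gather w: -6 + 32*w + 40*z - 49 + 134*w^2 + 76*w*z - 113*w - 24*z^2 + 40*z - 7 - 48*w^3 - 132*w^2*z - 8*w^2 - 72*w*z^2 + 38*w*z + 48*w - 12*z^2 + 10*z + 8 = -48*w^3 + w^2*(126 - 132*z) + w*(-72*z^2 + 114*z - 33) - 36*z^2 + 90*z - 54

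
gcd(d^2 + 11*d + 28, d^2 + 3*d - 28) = d + 7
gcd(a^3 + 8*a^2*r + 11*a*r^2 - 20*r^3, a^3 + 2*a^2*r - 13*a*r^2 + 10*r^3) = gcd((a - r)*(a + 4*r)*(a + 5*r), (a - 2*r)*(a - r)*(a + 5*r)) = -a^2 - 4*a*r + 5*r^2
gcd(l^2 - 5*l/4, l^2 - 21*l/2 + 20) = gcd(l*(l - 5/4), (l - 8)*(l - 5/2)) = 1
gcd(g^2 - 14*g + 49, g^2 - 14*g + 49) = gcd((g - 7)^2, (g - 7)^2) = g^2 - 14*g + 49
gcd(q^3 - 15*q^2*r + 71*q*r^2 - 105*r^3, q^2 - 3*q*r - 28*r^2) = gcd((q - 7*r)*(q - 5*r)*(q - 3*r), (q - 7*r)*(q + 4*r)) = q - 7*r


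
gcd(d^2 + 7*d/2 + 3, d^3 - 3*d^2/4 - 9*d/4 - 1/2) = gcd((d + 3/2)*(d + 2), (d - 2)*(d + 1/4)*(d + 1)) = 1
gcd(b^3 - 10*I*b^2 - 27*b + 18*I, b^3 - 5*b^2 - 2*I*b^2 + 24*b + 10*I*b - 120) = b - 6*I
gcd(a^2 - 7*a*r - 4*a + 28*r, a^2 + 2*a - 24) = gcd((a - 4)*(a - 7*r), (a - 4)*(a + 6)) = a - 4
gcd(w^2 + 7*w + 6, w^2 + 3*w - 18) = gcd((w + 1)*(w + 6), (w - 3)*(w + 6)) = w + 6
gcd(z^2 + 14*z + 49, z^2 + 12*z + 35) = z + 7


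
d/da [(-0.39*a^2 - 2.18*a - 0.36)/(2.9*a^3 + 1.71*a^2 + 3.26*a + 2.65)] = (1.131*a^4 + 12.644*a^3 + 5.5884*a^2 - 0.835800000000001*a - 4.6034)/(8.41*a^6 + 9.918*a^5 + 21.8321*a^4 + 26.5192*a^3 + 19.6906*a^2 + 17.278*a + 7.0225)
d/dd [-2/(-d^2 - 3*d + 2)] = 2*(-2*d - 3)/(d^2 + 3*d - 2)^2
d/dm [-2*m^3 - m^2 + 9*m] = -6*m^2 - 2*m + 9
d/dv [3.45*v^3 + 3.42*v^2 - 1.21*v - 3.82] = 10.35*v^2 + 6.84*v - 1.21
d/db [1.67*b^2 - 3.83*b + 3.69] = 3.34*b - 3.83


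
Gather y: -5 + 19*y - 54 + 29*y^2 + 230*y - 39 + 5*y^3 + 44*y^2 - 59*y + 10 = 5*y^3 + 73*y^2 + 190*y - 88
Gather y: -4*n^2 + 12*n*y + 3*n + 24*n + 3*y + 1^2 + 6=-4*n^2 + 27*n + y*(12*n + 3) + 7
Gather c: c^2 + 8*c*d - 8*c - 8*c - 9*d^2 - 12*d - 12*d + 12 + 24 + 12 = c^2 + c*(8*d - 16) - 9*d^2 - 24*d + 48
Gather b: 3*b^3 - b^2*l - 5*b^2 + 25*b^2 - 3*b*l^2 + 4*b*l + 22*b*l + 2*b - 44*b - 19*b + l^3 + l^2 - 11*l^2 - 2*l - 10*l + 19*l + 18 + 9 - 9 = 3*b^3 + b^2*(20 - l) + b*(-3*l^2 + 26*l - 61) + l^3 - 10*l^2 + 7*l + 18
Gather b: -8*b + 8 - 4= 4 - 8*b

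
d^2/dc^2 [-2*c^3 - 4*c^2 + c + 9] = -12*c - 8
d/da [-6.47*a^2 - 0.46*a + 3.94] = -12.94*a - 0.46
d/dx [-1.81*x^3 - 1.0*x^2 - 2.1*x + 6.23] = -5.43*x^2 - 2.0*x - 2.1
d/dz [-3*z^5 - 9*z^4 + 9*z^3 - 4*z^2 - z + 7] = -15*z^4 - 36*z^3 + 27*z^2 - 8*z - 1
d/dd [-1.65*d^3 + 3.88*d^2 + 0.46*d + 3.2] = -4.95*d^2 + 7.76*d + 0.46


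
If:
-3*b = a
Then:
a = -3*b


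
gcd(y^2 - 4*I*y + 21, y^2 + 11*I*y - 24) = y + 3*I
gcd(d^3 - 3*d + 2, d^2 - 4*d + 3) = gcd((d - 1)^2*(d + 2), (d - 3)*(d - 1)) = d - 1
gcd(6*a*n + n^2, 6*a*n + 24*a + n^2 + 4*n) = 6*a + n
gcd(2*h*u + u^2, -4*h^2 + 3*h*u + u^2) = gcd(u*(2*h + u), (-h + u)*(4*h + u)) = 1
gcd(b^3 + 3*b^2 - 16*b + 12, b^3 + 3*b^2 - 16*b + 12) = b^3 + 3*b^2 - 16*b + 12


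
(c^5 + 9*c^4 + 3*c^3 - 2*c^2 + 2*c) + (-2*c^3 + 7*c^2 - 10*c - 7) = c^5 + 9*c^4 + c^3 + 5*c^2 - 8*c - 7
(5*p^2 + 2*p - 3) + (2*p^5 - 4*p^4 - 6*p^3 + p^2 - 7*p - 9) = 2*p^5 - 4*p^4 - 6*p^3 + 6*p^2 - 5*p - 12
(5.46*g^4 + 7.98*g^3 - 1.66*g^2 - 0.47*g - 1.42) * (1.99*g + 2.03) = 10.8654*g^5 + 26.964*g^4 + 12.896*g^3 - 4.3051*g^2 - 3.7799*g - 2.8826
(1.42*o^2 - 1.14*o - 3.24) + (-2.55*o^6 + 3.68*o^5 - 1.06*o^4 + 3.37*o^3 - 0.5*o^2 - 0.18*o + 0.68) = -2.55*o^6 + 3.68*o^5 - 1.06*o^4 + 3.37*o^3 + 0.92*o^2 - 1.32*o - 2.56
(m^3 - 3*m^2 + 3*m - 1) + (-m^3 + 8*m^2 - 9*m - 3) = 5*m^2 - 6*m - 4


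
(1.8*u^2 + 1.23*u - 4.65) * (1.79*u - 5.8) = 3.222*u^3 - 8.2383*u^2 - 15.4575*u + 26.97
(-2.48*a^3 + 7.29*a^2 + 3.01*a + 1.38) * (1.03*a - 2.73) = -2.5544*a^4 + 14.2791*a^3 - 16.8014*a^2 - 6.7959*a - 3.7674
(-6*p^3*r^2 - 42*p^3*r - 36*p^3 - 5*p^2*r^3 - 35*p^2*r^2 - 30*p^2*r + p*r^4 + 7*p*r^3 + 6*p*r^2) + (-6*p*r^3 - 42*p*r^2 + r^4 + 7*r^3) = -6*p^3*r^2 - 42*p^3*r - 36*p^3 - 5*p^2*r^3 - 35*p^2*r^2 - 30*p^2*r + p*r^4 + p*r^3 - 36*p*r^2 + r^4 + 7*r^3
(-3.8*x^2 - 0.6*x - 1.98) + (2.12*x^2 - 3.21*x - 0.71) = -1.68*x^2 - 3.81*x - 2.69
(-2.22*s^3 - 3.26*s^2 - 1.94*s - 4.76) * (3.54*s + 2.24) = -7.8588*s^4 - 16.5132*s^3 - 14.17*s^2 - 21.196*s - 10.6624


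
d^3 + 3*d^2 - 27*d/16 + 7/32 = (d - 1/4)^2*(d + 7/2)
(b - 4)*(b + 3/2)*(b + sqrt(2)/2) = b^3 - 5*b^2/2 + sqrt(2)*b^2/2 - 6*b - 5*sqrt(2)*b/4 - 3*sqrt(2)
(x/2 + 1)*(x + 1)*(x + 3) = x^3/2 + 3*x^2 + 11*x/2 + 3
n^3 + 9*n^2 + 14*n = n*(n + 2)*(n + 7)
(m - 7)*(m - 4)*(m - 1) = m^3 - 12*m^2 + 39*m - 28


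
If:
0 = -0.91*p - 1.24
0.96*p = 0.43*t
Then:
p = -1.36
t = -3.04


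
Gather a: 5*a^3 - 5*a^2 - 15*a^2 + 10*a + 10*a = 5*a^3 - 20*a^2 + 20*a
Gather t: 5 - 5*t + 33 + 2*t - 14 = 24 - 3*t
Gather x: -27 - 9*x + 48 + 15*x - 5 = 6*x + 16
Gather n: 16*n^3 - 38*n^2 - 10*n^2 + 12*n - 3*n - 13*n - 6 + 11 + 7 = 16*n^3 - 48*n^2 - 4*n + 12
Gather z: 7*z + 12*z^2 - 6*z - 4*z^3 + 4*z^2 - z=-4*z^3 + 16*z^2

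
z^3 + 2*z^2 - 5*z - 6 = (z - 2)*(z + 1)*(z + 3)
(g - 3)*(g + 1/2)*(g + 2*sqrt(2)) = g^3 - 5*g^2/2 + 2*sqrt(2)*g^2 - 5*sqrt(2)*g - 3*g/2 - 3*sqrt(2)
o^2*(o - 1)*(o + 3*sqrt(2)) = o^4 - o^3 + 3*sqrt(2)*o^3 - 3*sqrt(2)*o^2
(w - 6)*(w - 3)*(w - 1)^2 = w^4 - 11*w^3 + 37*w^2 - 45*w + 18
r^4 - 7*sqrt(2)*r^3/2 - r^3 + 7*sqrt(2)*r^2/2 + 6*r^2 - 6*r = r*(r - 1)*(r - 2*sqrt(2))*(r - 3*sqrt(2)/2)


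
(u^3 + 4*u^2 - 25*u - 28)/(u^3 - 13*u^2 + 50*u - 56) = (u^2 + 8*u + 7)/(u^2 - 9*u + 14)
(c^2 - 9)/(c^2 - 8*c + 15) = (c + 3)/(c - 5)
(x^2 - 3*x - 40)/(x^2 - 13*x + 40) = (x + 5)/(x - 5)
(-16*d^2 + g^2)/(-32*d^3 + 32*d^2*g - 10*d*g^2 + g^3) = (4*d + g)/(8*d^2 - 6*d*g + g^2)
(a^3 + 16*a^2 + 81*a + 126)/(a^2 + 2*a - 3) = (a^2 + 13*a + 42)/(a - 1)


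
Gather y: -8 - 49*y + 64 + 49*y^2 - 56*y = 49*y^2 - 105*y + 56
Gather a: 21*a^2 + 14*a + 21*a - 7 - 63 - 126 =21*a^2 + 35*a - 196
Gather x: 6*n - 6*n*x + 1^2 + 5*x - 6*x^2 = 6*n - 6*x^2 + x*(5 - 6*n) + 1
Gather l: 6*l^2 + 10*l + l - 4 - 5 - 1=6*l^2 + 11*l - 10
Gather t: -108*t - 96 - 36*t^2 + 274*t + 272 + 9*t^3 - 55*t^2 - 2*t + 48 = 9*t^3 - 91*t^2 + 164*t + 224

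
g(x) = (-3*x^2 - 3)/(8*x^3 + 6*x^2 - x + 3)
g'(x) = -6*x/(8*x^3 + 6*x^2 - x + 3) + (-3*x^2 - 3)*(-24*x^2 - 12*x + 1)/(8*x^3 + 6*x^2 - x + 3)^2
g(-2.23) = 0.33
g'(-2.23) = 0.32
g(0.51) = -0.74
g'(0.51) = 1.05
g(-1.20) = 7.44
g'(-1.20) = 137.53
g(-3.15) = 0.18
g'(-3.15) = 0.09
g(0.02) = -1.01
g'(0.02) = -0.29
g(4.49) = -0.08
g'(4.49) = 0.02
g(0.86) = -0.45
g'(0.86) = 0.60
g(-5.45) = 0.08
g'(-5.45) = 0.02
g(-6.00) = 0.07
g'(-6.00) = 0.01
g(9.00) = -0.04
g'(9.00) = 0.00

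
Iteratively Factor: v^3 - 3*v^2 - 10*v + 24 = (v + 3)*(v^2 - 6*v + 8) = (v - 2)*(v + 3)*(v - 4)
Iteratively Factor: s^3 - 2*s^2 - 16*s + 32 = (s - 2)*(s^2 - 16) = (s - 2)*(s + 4)*(s - 4)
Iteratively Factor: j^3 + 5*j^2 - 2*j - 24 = (j - 2)*(j^2 + 7*j + 12) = (j - 2)*(j + 3)*(j + 4)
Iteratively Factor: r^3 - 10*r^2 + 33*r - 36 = (r - 3)*(r^2 - 7*r + 12) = (r - 4)*(r - 3)*(r - 3)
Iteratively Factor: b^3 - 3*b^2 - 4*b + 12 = (b - 3)*(b^2 - 4) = (b - 3)*(b + 2)*(b - 2)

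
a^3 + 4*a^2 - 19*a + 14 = (a - 2)*(a - 1)*(a + 7)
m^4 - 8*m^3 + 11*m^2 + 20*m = m*(m - 5)*(m - 4)*(m + 1)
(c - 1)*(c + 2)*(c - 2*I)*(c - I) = c^4 + c^3 - 3*I*c^3 - 4*c^2 - 3*I*c^2 - 2*c + 6*I*c + 4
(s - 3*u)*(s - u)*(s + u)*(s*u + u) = s^4*u - 3*s^3*u^2 + s^3*u - s^2*u^3 - 3*s^2*u^2 + 3*s*u^4 - s*u^3 + 3*u^4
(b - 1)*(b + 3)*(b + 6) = b^3 + 8*b^2 + 9*b - 18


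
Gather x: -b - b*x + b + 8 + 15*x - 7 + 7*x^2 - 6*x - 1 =7*x^2 + x*(9 - b)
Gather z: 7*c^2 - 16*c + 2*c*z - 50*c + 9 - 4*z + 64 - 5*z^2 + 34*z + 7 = 7*c^2 - 66*c - 5*z^2 + z*(2*c + 30) + 80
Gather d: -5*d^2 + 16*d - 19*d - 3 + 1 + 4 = -5*d^2 - 3*d + 2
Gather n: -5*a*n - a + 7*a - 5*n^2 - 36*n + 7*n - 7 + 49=6*a - 5*n^2 + n*(-5*a - 29) + 42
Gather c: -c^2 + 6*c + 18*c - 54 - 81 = -c^2 + 24*c - 135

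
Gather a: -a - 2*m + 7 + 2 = -a - 2*m + 9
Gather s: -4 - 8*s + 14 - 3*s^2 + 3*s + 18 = -3*s^2 - 5*s + 28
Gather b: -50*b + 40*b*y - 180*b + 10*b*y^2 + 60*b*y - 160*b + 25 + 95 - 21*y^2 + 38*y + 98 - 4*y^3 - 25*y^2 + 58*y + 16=b*(10*y^2 + 100*y - 390) - 4*y^3 - 46*y^2 + 96*y + 234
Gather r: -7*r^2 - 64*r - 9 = -7*r^2 - 64*r - 9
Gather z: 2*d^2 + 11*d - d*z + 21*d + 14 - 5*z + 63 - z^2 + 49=2*d^2 + 32*d - z^2 + z*(-d - 5) + 126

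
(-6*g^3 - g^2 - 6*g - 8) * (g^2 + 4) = -6*g^5 - g^4 - 30*g^3 - 12*g^2 - 24*g - 32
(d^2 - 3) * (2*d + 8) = 2*d^3 + 8*d^2 - 6*d - 24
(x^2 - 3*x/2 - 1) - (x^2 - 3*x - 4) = 3*x/2 + 3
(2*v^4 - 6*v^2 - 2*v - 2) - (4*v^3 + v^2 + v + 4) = 2*v^4 - 4*v^3 - 7*v^2 - 3*v - 6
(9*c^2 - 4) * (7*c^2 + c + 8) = 63*c^4 + 9*c^3 + 44*c^2 - 4*c - 32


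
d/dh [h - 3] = 1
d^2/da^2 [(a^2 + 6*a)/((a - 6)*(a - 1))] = 2*(13*a^3 - 18*a^2 - 108*a + 288)/(a^6 - 21*a^5 + 165*a^4 - 595*a^3 + 990*a^2 - 756*a + 216)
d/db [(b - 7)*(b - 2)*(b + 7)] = 3*b^2 - 4*b - 49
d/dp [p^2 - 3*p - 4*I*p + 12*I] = 2*p - 3 - 4*I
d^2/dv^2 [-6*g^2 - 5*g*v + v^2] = 2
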